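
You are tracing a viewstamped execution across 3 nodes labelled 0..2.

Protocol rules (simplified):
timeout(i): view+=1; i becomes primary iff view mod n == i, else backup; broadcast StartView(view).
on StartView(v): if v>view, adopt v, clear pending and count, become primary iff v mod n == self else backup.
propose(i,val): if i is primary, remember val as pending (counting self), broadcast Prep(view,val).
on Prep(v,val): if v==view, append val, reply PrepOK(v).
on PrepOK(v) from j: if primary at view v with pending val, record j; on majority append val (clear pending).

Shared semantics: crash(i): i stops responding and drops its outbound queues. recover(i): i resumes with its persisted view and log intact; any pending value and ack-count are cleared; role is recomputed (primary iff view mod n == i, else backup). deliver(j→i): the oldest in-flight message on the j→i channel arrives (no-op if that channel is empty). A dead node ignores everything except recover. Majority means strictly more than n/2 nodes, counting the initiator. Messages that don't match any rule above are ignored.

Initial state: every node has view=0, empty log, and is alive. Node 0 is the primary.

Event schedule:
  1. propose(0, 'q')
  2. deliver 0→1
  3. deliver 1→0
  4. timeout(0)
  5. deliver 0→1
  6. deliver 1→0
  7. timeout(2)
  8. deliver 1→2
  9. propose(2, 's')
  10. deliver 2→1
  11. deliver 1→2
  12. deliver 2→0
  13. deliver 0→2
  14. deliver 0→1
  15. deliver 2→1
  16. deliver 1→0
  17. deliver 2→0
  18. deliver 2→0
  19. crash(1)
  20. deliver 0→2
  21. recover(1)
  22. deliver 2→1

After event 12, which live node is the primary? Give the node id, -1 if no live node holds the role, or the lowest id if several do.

1

e1 propose(0,'q'): ·
e2 deliver 0→1: 1[back,v=0,q]
e3 deliver 1→0: 0[prim,v=0,q]
e4 timeout(0): 0[back,v=1,q]
e5 deliver 0→1: 1[prim,v=1,q]
e6 deliver 1→0: ·
e7 timeout(2): 2[back,v=1,-]
e8 deliver 1→2: ·
e9 propose(2,'s'): ·
e10 deliver 2→1: ·
e11 deliver 1→2: ·
e12 deliver 2→0: ·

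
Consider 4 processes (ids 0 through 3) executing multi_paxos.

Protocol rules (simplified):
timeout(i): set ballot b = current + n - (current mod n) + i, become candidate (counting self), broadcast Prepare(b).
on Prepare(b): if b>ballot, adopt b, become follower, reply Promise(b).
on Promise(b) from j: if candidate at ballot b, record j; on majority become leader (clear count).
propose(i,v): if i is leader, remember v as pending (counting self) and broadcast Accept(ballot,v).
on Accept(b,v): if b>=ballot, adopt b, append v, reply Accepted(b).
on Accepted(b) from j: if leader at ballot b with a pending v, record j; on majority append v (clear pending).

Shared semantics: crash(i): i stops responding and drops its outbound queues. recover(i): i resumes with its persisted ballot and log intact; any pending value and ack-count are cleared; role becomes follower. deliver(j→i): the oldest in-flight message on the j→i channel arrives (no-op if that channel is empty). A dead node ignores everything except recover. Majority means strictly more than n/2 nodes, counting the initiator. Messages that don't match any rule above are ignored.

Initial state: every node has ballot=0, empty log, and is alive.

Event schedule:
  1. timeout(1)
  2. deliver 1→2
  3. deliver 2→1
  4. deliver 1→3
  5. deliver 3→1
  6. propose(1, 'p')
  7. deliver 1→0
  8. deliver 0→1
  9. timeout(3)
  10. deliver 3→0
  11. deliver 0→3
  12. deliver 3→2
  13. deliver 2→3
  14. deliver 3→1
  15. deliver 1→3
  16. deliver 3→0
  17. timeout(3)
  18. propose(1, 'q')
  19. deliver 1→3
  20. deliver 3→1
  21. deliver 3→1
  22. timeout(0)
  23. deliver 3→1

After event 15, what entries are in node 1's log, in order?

empty

step 1 timeout(1): 1={cand,b=5,log=-}
step 2 deliver 1→2: 2={foll,b=5,log=-}
step 3 deliver 2→1: —
step 4 deliver 1→3: 3={foll,b=5,log=-}
step 5 deliver 3→1: 1={lead,b=5,log=-}
step 6 propose(1,'p'): —
step 7 deliver 1→0: 0={foll,b=5,log=-}
step 8 deliver 0→1: —
step 9 timeout(3): 3={cand,b=11,log=-}
step 10 deliver 3→0: 0={foll,b=11,log=-}
step 11 deliver 0→3: —
step 12 deliver 3→2: 2={foll,b=11,log=-}
step 13 deliver 2→3: 3={lead,b=11,log=-}
step 14 deliver 3→1: 1={foll,b=11,log=-}
step 15 deliver 1→3: —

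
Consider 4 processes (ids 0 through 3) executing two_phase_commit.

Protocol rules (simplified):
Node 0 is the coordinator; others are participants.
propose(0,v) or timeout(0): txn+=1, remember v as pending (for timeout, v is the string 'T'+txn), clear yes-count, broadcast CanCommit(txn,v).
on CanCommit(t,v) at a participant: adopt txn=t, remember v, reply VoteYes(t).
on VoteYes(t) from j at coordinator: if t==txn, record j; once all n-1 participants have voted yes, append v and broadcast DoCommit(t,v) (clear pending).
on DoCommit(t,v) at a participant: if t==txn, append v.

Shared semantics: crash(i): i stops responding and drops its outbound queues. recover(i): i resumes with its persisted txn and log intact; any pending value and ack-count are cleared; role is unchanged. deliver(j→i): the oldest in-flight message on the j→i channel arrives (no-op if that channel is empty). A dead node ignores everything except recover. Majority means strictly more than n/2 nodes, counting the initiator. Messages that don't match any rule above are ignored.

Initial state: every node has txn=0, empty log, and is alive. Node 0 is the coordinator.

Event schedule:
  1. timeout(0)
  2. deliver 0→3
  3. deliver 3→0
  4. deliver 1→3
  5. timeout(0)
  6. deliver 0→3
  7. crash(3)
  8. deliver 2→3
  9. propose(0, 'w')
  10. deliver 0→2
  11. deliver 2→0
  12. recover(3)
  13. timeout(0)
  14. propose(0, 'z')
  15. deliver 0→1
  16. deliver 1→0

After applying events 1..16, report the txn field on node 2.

step 1 timeout(0): 0={coor,t=1,log=-}
step 2 deliver 0→3: 3={part,t=1,log=-}
step 3 deliver 3→0: —
step 4 deliver 1→3: —
step 5 timeout(0): 0={coor,t=2,log=-}
step 6 deliver 0→3: 3={part,t=2,log=-}
step 7 crash(3): 3={✗part,t=2,log=-}
step 8 deliver 2→3: —
step 9 propose(0,'w'): 0={coor,t=3,log=-}
step 10 deliver 0→2: 2={part,t=1,log=-}
step 11 deliver 2→0: —
step 12 recover(3): 3={part,t=2,log=-}
step 13 timeout(0): 0={coor,t=4,log=-}
step 14 propose(0,'z'): 0={coor,t=5,log=-}
step 15 deliver 0→1: 1={part,t=1,log=-}
step 16 deliver 1→0: —

1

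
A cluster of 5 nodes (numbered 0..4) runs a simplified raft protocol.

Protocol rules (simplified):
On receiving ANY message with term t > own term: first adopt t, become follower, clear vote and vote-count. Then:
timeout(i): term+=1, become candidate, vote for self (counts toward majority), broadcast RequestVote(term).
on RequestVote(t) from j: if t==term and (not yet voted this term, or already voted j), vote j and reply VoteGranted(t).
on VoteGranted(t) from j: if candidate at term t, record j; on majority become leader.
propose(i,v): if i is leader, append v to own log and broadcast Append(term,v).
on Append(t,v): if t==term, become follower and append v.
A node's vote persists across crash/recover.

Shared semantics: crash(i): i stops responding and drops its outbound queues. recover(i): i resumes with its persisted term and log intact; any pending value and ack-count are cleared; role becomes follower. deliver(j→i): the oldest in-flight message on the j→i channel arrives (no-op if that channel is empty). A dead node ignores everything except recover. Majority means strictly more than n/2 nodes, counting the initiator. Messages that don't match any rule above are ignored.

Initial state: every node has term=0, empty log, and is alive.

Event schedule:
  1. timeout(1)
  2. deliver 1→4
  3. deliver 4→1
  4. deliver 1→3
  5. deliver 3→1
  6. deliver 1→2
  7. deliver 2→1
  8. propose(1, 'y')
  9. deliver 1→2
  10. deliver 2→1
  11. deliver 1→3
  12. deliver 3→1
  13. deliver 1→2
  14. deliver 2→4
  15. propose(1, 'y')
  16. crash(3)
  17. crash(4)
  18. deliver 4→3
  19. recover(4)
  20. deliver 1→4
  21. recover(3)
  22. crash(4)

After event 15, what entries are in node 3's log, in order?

[1] timeout(1) → N1(cand t1 [-])
[2] deliver 1→4 → N4(foll t1 [-])
[3] deliver 4→1 → ∅
[4] deliver 1→3 → N3(foll t1 [-])
[5] deliver 3→1 → N1(lead t1 [-])
[6] deliver 1→2 → N2(foll t1 [-])
[7] deliver 2→1 → ∅
[8] propose(1,'y') → N1(lead t1 [y])
[9] deliver 1→2 → N2(foll t1 [y])
[10] deliver 2→1 → ∅
[11] deliver 1→3 → N3(foll t1 [y])
[12] deliver 3→1 → ∅
[13] deliver 1→2 → ∅
[14] deliver 2→4 → ∅
[15] propose(1,'y') → N1(lead t1 [y,y])

y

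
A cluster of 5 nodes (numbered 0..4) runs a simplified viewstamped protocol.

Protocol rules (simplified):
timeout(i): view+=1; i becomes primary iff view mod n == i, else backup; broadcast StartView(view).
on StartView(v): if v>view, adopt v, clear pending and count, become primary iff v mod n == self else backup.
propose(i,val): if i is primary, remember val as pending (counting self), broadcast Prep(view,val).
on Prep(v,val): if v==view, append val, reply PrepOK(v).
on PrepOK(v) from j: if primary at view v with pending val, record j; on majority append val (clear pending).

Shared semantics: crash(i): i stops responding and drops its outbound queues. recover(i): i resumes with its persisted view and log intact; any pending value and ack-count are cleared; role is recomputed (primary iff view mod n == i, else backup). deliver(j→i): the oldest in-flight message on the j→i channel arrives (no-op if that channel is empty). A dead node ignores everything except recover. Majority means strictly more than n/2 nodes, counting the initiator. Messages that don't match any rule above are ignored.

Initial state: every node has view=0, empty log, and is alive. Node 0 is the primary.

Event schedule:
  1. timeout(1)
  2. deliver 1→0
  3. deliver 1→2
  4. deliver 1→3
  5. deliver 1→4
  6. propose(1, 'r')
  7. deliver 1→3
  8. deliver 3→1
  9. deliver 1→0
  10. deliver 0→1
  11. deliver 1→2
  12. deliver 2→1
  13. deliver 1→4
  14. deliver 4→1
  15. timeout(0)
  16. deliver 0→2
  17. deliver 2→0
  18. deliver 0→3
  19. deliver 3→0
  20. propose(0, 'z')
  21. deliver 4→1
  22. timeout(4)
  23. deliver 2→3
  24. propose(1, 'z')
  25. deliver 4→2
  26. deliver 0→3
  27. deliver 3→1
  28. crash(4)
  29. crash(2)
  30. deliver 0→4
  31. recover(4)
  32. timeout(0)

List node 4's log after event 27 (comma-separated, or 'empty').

r

after 1 — timeout(1): n1:prim/v1/[-]
after 2 — deliver 1→0: n0:back/v1/[-]
after 3 — deliver 1→2: n2:back/v1/[-]
after 4 — deliver 1→3: n3:back/v1/[-]
after 5 — deliver 1→4: n4:back/v1/[-]
after 6 — propose(1,'r'): ·
after 7 — deliver 1→3: n3:back/v1/[r]
after 8 — deliver 3→1: ·
after 9 — deliver 1→0: n0:back/v1/[r]
after 10 — deliver 0→1: n1:prim/v1/[r]
after 11 — deliver 1→2: n2:back/v1/[r]
after 12 — deliver 2→1: ·
after 13 — deliver 1→4: n4:back/v1/[r]
after 14 — deliver 4→1: ·
after 15 — timeout(0): n0:back/v2/[r]
after 16 — deliver 0→2: n2:prim/v2/[r]
after 17 — deliver 2→0: ·
after 18 — deliver 0→3: n3:back/v2/[r]
after 19 — deliver 3→0: ·
after 20 — propose(0,'z'): ·
after 21 — deliver 4→1: ·
after 22 — timeout(4): n4:back/v2/[r]
after 23 — deliver 2→3: ·
after 24 — propose(1,'z'): ·
after 25 — deliver 4→2: ·
after 26 — deliver 0→3: ·
after 27 — deliver 3→1: ·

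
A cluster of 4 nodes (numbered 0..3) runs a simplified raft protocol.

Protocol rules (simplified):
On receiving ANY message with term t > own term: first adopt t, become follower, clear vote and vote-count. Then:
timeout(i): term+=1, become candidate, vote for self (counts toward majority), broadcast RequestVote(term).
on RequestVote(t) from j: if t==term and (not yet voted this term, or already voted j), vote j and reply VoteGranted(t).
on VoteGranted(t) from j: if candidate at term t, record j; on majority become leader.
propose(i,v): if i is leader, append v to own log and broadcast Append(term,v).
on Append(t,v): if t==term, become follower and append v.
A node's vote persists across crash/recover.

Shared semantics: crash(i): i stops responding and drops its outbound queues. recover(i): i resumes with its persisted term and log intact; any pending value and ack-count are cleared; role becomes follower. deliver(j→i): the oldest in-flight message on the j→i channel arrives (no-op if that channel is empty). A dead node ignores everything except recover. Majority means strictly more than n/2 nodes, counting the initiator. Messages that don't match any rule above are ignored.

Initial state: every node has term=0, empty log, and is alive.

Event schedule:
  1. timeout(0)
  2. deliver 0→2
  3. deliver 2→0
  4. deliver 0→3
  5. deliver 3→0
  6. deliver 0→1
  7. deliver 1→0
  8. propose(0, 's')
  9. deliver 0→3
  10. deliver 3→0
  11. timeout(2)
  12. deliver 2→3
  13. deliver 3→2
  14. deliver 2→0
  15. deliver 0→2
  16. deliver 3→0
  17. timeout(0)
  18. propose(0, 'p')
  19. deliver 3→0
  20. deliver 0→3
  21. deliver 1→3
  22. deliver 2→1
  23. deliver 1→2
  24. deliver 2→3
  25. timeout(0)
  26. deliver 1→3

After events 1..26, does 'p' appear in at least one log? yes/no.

no

1. timeout(0):  <0:cand t1 ->
2. deliver 0→2:  <2:foll t1 ->
3. deliver 2→0:  nop
4. deliver 0→3:  <3:foll t1 ->
5. deliver 3→0:  <0:lead t1 ->
6. deliver 0→1:  <1:foll t1 ->
7. deliver 1→0:  nop
8. propose(0,'s'):  <0:lead t1 s>
9. deliver 0→3:  <3:foll t1 s>
10. deliver 3→0:  nop
11. timeout(2):  <2:cand t2 ->
12. deliver 2→3:  <3:foll t2 s>
13. deliver 3→2:  nop
14. deliver 2→0:  <0:foll t2 s>
15. deliver 0→2:  nop
16. deliver 3→0:  nop
17. timeout(0):  <0:cand t3 s>
18. propose(0,'p'):  nop
19. deliver 3→0:  nop
20. deliver 0→3:  <3:foll t3 s>
21. deliver 1→3:  nop
22. deliver 2→1:  <1:foll t2 ->
23. deliver 1→2:  <2:lead t2 ->
24. deliver 2→3:  nop
25. timeout(0):  <0:cand t4 s>
26. deliver 1→3:  nop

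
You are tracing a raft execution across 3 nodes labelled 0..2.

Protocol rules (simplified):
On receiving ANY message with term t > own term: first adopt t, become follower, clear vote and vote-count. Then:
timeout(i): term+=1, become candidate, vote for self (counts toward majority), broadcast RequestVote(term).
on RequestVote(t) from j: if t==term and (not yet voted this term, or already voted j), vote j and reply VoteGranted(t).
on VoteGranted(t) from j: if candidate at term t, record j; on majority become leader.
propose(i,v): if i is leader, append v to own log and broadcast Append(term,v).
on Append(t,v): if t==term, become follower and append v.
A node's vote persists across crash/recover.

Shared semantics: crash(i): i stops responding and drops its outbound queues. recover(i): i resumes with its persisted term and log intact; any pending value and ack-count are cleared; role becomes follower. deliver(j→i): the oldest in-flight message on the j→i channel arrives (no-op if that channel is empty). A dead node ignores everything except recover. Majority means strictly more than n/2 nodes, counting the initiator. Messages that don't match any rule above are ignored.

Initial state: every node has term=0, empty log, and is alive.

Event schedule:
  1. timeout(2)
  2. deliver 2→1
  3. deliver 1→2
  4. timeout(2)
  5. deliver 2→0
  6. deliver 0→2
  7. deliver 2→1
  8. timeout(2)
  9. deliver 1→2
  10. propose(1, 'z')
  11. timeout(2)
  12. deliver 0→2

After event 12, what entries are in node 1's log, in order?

empty

1. timeout(2):  <2:cand t1 ->
2. deliver 2→1:  <1:foll t1 ->
3. deliver 1→2:  <2:lead t1 ->
4. timeout(2):  <2:cand t2 ->
5. deliver 2→0:  <0:foll t1 ->
6. deliver 0→2:  nop
7. deliver 2→1:  <1:foll t2 ->
8. timeout(2):  <2:cand t3 ->
9. deliver 1→2:  nop
10. propose(1,'z'):  nop
11. timeout(2):  <2:cand t4 ->
12. deliver 0→2:  nop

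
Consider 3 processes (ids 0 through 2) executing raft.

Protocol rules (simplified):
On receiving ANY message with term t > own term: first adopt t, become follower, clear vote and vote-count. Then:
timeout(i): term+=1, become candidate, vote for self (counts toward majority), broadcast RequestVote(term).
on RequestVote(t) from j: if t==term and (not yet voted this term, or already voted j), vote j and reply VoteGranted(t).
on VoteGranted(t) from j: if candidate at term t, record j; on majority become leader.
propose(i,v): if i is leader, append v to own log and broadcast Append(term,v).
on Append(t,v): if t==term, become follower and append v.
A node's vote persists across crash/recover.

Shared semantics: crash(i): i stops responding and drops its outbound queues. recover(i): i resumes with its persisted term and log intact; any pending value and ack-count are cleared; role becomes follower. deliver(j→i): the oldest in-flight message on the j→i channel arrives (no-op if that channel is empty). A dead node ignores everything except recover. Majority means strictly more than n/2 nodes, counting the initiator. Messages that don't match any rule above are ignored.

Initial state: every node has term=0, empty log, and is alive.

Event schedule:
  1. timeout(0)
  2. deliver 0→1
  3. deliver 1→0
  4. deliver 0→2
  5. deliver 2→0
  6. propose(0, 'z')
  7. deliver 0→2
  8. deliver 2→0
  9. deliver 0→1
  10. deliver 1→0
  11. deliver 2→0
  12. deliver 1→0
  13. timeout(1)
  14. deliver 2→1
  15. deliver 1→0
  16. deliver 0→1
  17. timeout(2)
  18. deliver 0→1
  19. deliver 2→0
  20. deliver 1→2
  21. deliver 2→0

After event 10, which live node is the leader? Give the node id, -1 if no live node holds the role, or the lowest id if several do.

1. timeout(0):  <0:cand t1 ->
2. deliver 0→1:  <1:foll t1 ->
3. deliver 1→0:  <0:lead t1 ->
4. deliver 0→2:  <2:foll t1 ->
5. deliver 2→0:  nop
6. propose(0,'z'):  <0:lead t1 z>
7. deliver 0→2:  <2:foll t1 z>
8. deliver 2→0:  nop
9. deliver 0→1:  <1:foll t1 z>
10. deliver 1→0:  nop

0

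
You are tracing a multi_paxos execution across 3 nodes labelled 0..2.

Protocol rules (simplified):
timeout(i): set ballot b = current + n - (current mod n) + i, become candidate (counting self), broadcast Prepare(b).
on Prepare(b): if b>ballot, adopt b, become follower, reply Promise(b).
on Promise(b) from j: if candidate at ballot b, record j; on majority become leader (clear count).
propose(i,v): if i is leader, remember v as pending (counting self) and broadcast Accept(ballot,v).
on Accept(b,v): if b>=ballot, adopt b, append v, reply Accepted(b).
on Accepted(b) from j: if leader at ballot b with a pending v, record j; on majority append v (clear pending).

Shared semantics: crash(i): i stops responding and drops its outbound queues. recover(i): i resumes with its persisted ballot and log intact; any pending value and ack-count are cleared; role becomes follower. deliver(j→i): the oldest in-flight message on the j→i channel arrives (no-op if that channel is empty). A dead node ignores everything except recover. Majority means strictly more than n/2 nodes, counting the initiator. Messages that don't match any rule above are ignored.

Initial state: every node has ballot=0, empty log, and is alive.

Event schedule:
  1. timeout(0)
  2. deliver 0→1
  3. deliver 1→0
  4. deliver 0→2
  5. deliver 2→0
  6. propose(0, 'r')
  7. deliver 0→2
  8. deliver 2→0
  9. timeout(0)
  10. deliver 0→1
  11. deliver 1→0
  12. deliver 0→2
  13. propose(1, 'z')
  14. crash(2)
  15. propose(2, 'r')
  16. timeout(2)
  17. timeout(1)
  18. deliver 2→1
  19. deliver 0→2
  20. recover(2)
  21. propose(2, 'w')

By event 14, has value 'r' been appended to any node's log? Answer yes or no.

[1] timeout(0) → N0(cand b3 [-])
[2] deliver 0→1 → N1(foll b3 [-])
[3] deliver 1→0 → N0(lead b3 [-])
[4] deliver 0→2 → N2(foll b3 [-])
[5] deliver 2→0 → ∅
[6] propose(0,'r') → ∅
[7] deliver 0→2 → N2(foll b3 [r])
[8] deliver 2→0 → N0(lead b3 [r])
[9] timeout(0) → N0(cand b6 [r])
[10] deliver 0→1 → N1(foll b3 [r])
[11] deliver 1→0 → ∅
[12] deliver 0→2 → N2(foll b6 [r])
[13] propose(1,'z') → ∅
[14] crash(2) → N2(✗foll b6 [r])

yes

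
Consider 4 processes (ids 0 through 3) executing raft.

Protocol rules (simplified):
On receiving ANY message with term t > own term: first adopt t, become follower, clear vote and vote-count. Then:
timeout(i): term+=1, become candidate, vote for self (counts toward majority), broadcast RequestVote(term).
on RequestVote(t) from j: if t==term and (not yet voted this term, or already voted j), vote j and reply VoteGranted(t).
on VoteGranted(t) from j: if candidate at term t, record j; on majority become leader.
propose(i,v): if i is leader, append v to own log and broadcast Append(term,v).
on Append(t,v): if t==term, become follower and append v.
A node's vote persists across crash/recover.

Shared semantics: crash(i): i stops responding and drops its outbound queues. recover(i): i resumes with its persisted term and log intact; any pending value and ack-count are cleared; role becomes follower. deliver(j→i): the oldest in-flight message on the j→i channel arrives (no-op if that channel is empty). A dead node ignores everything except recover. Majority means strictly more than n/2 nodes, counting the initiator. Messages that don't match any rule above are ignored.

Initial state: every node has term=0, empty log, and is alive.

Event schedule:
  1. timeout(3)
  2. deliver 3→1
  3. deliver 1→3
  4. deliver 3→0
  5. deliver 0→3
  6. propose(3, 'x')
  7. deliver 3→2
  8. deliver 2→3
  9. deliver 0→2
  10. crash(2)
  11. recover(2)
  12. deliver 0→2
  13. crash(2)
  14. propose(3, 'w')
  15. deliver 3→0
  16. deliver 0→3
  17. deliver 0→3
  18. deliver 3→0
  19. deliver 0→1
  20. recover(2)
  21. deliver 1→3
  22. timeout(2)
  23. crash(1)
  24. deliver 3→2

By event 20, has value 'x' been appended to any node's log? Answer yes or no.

after 1 — timeout(3): n3:cand/t1/[-]
after 2 — deliver 3→1: n1:foll/t1/[-]
after 3 — deliver 1→3: ·
after 4 — deliver 3→0: n0:foll/t1/[-]
after 5 — deliver 0→3: n3:lead/t1/[-]
after 6 — propose(3,'x'): n3:lead/t1/[x]
after 7 — deliver 3→2: n2:foll/t1/[-]
after 8 — deliver 2→3: ·
after 9 — deliver 0→2: ·
after 10 — crash(2): n2:✗foll/t1/[-]
after 11 — recover(2): n2:foll/t1/[-]
after 12 — deliver 0→2: ·
after 13 — crash(2): n2:✗foll/t1/[-]
after 14 — propose(3,'w'): n3:lead/t1/[x,w]
after 15 — deliver 3→0: n0:foll/t1/[x]
after 16 — deliver 0→3: ·
after 17 — deliver 0→3: ·
after 18 — deliver 3→0: n0:foll/t1/[x,w]
after 19 — deliver 0→1: ·
after 20 — recover(2): n2:foll/t1/[-]

yes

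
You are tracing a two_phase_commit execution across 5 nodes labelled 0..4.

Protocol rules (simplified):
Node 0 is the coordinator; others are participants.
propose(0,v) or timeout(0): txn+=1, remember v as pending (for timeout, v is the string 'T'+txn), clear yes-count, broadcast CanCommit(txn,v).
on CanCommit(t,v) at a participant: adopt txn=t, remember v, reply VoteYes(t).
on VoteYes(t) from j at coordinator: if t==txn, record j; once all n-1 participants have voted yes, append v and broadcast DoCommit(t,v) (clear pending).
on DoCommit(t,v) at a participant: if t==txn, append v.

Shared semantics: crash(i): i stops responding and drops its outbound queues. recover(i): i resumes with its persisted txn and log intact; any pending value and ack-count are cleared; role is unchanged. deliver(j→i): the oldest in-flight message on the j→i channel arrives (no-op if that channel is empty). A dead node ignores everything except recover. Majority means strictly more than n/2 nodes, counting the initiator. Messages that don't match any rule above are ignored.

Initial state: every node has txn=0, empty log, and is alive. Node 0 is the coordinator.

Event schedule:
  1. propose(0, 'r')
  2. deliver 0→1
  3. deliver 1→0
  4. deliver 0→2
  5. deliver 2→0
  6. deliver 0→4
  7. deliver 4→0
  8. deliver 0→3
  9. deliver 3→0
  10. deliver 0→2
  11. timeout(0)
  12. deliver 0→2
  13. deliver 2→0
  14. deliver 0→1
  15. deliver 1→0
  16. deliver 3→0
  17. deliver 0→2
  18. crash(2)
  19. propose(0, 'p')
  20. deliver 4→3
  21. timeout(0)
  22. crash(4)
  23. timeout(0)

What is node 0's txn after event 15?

2

e1 propose(0,'r'): 0[coor,t=1,-]
e2 deliver 0→1: 1[part,t=1,-]
e3 deliver 1→0: ·
e4 deliver 0→2: 2[part,t=1,-]
e5 deliver 2→0: ·
e6 deliver 0→4: 4[part,t=1,-]
e7 deliver 4→0: ·
e8 deliver 0→3: 3[part,t=1,-]
e9 deliver 3→0: 0[coor,t=1,r]
e10 deliver 0→2: 2[part,t=1,r]
e11 timeout(0): 0[coor,t=2,r]
e12 deliver 0→2: 2[part,t=2,r]
e13 deliver 2→0: ·
e14 deliver 0→1: 1[part,t=1,r]
e15 deliver 1→0: ·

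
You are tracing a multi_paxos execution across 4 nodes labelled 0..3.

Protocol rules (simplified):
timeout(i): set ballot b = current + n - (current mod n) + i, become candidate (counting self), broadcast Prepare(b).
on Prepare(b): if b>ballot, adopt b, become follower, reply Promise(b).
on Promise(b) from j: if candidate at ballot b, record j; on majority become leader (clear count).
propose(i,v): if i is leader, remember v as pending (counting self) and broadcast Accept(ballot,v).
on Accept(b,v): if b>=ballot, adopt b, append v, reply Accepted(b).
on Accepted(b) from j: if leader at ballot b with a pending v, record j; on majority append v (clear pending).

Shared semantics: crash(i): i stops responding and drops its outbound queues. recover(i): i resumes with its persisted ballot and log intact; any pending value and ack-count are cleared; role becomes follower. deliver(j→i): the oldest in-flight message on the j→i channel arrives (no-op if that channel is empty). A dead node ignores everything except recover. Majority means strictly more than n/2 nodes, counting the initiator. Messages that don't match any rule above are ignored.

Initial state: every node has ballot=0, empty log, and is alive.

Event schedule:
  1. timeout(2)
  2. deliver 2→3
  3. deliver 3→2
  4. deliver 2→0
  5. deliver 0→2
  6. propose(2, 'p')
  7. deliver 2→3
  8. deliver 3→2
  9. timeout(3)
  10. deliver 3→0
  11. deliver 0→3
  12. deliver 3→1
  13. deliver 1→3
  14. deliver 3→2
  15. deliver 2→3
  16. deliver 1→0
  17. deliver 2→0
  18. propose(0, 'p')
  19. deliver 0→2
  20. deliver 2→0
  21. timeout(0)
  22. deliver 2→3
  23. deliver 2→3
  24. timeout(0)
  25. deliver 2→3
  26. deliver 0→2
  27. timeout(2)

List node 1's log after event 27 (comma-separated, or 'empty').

[1] timeout(2) → N2(cand b6 [-])
[2] deliver 2→3 → N3(foll b6 [-])
[3] deliver 3→2 → ∅
[4] deliver 2→0 → N0(foll b6 [-])
[5] deliver 0→2 → N2(lead b6 [-])
[6] propose(2,'p') → ∅
[7] deliver 2→3 → N3(foll b6 [p])
[8] deliver 3→2 → ∅
[9] timeout(3) → N3(cand b11 [p])
[10] deliver 3→0 → N0(foll b11 [-])
[11] deliver 0→3 → ∅
[12] deliver 3→1 → N1(foll b11 [-])
[13] deliver 1→3 → N3(lead b11 [p])
[14] deliver 3→2 → N2(foll b11 [-])
[15] deliver 2→3 → ∅
[16] deliver 1→0 → ∅
[17] deliver 2→0 → ∅
[18] propose(0,'p') → ∅
[19] deliver 0→2 → ∅
[20] deliver 2→0 → ∅
[21] timeout(0) → N0(cand b12 [-])
[22] deliver 2→3 → ∅
[23] deliver 2→3 → ∅
[24] timeout(0) → N0(cand b16 [-])
[25] deliver 2→3 → ∅
[26] deliver 0→2 → N2(foll b12 [-])
[27] timeout(2) → N2(cand b18 [-])

empty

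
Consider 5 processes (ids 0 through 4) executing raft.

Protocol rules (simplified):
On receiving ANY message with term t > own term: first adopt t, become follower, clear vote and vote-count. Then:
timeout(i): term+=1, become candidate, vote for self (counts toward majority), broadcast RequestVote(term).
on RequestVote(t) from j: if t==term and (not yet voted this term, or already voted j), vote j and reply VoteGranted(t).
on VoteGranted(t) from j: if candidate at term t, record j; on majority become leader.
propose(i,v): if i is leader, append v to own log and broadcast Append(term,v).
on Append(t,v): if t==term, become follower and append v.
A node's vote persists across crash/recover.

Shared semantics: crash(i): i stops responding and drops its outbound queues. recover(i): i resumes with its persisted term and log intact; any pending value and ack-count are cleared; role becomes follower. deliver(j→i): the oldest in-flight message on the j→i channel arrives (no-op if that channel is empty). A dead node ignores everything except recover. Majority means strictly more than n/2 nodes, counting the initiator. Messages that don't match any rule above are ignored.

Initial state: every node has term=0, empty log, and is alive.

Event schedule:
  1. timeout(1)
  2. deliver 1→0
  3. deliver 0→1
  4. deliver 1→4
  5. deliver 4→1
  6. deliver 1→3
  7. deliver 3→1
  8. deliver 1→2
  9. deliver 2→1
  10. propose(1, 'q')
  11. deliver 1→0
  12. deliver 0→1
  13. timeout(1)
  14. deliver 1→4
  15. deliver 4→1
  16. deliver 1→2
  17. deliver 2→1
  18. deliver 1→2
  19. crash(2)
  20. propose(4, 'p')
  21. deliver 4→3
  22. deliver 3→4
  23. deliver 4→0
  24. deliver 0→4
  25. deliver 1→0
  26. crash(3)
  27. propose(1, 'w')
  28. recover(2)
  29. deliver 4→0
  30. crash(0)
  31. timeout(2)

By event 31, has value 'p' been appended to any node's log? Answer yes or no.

[1] timeout(1) → N1(cand t1 [-])
[2] deliver 1→0 → N0(foll t1 [-])
[3] deliver 0→1 → ∅
[4] deliver 1→4 → N4(foll t1 [-])
[5] deliver 4→1 → N1(lead t1 [-])
[6] deliver 1→3 → N3(foll t1 [-])
[7] deliver 3→1 → ∅
[8] deliver 1→2 → N2(foll t1 [-])
[9] deliver 2→1 → ∅
[10] propose(1,'q') → N1(lead t1 [q])
[11] deliver 1→0 → N0(foll t1 [q])
[12] deliver 0→1 → ∅
[13] timeout(1) → N1(cand t2 [q])
[14] deliver 1→4 → N4(foll t1 [q])
[15] deliver 4→1 → ∅
[16] deliver 1→2 → N2(foll t1 [q])
[17] deliver 2→1 → ∅
[18] deliver 1→2 → N2(foll t2 [q])
[19] crash(2) → N2(✗foll t2 [q])
[20] propose(4,'p') → ∅
[21] deliver 4→3 → ∅
[22] deliver 3→4 → ∅
[23] deliver 4→0 → ∅
[24] deliver 0→4 → ∅
[25] deliver 1→0 → N0(foll t2 [q])
[26] crash(3) → N3(✗foll t1 [-])
[27] propose(1,'w') → ∅
[28] recover(2) → N2(foll t2 [q])
[29] deliver 4→0 → ∅
[30] crash(0) → N0(✗foll t2 [q])
[31] timeout(2) → N2(cand t3 [q])

no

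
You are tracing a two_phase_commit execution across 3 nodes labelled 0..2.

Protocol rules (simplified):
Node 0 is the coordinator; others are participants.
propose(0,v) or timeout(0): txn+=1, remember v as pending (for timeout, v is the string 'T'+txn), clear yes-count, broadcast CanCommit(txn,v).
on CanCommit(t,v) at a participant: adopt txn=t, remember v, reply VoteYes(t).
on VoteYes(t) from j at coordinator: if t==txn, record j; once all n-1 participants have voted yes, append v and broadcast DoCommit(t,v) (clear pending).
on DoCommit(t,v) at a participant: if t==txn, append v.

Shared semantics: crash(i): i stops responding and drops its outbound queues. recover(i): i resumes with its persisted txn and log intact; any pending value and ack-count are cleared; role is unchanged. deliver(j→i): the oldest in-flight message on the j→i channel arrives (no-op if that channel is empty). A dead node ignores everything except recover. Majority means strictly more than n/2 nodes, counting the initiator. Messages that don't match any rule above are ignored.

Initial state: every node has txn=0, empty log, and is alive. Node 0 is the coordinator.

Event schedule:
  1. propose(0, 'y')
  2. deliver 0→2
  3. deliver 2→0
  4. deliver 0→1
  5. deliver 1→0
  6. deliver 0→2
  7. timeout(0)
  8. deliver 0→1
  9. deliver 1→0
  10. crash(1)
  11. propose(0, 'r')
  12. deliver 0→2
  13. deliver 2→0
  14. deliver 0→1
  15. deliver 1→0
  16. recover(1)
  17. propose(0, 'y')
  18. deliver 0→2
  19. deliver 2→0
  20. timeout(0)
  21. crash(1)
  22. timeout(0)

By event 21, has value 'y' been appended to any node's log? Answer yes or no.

[1] propose(0,'y') → N0(coor t1 [-])
[2] deliver 0→2 → N2(part t1 [-])
[3] deliver 2→0 → ∅
[4] deliver 0→1 → N1(part t1 [-])
[5] deliver 1→0 → N0(coor t1 [y])
[6] deliver 0→2 → N2(part t1 [y])
[7] timeout(0) → N0(coor t2 [y])
[8] deliver 0→1 → N1(part t1 [y])
[9] deliver 1→0 → ∅
[10] crash(1) → N1(✗part t1 [y])
[11] propose(0,'r') → N0(coor t3 [y])
[12] deliver 0→2 → N2(part t2 [y])
[13] deliver 2→0 → ∅
[14] deliver 0→1 → ∅
[15] deliver 1→0 → ∅
[16] recover(1) → N1(part t1 [y])
[17] propose(0,'y') → N0(coor t4 [y])
[18] deliver 0→2 → N2(part t3 [y])
[19] deliver 2→0 → ∅
[20] timeout(0) → N0(coor t5 [y])
[21] crash(1) → N1(✗part t1 [y])

yes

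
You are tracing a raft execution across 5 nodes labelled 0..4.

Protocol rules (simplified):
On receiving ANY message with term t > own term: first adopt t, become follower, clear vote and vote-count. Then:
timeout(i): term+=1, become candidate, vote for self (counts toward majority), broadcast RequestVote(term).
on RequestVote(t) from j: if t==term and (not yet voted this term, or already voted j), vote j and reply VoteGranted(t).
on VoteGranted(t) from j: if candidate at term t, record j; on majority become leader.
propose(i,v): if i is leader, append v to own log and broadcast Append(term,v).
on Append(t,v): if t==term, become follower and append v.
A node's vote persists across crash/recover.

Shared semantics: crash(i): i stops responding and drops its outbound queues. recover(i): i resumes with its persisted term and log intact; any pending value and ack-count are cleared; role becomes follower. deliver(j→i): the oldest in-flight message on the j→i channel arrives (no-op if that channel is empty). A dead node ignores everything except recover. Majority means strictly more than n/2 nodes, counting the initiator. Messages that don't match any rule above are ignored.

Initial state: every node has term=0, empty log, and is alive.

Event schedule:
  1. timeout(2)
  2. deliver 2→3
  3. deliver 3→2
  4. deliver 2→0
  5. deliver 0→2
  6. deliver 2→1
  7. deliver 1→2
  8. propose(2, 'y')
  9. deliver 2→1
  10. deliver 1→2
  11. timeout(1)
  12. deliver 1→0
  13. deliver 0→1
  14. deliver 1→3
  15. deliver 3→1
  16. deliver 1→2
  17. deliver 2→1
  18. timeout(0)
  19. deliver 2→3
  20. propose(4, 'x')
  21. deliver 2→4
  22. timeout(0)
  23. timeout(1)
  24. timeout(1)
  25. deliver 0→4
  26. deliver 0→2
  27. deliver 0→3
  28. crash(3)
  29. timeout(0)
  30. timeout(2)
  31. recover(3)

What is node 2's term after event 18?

2

e1 timeout(2): 2[cand,t=1,-]
e2 deliver 2→3: 3[foll,t=1,-]
e3 deliver 3→2: ·
e4 deliver 2→0: 0[foll,t=1,-]
e5 deliver 0→2: 2[lead,t=1,-]
e6 deliver 2→1: 1[foll,t=1,-]
e7 deliver 1→2: ·
e8 propose(2,'y'): 2[lead,t=1,y]
e9 deliver 2→1: 1[foll,t=1,y]
e10 deliver 1→2: ·
e11 timeout(1): 1[cand,t=2,y]
e12 deliver 1→0: 0[foll,t=2,-]
e13 deliver 0→1: ·
e14 deliver 1→3: 3[foll,t=2,-]
e15 deliver 3→1: 1[lead,t=2,y]
e16 deliver 1→2: 2[foll,t=2,y]
e17 deliver 2→1: ·
e18 timeout(0): 0[cand,t=3,-]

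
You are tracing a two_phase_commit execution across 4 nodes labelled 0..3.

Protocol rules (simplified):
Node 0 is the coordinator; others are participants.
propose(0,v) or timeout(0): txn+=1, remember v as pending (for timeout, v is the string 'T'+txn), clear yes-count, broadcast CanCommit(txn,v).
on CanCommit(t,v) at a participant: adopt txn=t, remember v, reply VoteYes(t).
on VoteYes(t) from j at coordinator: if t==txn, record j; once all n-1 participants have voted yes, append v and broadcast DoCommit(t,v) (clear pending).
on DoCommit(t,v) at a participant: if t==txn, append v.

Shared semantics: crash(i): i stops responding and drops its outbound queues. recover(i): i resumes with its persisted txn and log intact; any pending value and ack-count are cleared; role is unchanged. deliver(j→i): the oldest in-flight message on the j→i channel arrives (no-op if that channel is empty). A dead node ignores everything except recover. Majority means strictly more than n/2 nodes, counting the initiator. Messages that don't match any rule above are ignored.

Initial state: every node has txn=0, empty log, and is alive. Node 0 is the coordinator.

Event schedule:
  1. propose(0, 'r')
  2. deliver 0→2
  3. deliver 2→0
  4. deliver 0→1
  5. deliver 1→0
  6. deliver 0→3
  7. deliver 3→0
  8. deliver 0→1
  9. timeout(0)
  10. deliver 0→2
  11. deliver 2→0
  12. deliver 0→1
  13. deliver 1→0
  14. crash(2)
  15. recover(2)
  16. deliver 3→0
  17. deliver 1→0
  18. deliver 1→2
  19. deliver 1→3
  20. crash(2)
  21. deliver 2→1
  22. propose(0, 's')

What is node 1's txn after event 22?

2

e1 propose(0,'r'): 0[coor,t=1,-]
e2 deliver 0→2: 2[part,t=1,-]
e3 deliver 2→0: ·
e4 deliver 0→1: 1[part,t=1,-]
e5 deliver 1→0: ·
e6 deliver 0→3: 3[part,t=1,-]
e7 deliver 3→0: 0[coor,t=1,r]
e8 deliver 0→1: 1[part,t=1,r]
e9 timeout(0): 0[coor,t=2,r]
e10 deliver 0→2: 2[part,t=1,r]
e11 deliver 2→0: ·
e12 deliver 0→1: 1[part,t=2,r]
e13 deliver 1→0: ·
e14 crash(2): 2[✗part,t=1,r]
e15 recover(2): 2[part,t=1,r]
e16 deliver 3→0: ·
e17 deliver 1→0: ·
e18 deliver 1→2: ·
e19 deliver 1→3: ·
e20 crash(2): 2[✗part,t=1,r]
e21 deliver 2→1: ·
e22 propose(0,'s'): 0[coor,t=3,r]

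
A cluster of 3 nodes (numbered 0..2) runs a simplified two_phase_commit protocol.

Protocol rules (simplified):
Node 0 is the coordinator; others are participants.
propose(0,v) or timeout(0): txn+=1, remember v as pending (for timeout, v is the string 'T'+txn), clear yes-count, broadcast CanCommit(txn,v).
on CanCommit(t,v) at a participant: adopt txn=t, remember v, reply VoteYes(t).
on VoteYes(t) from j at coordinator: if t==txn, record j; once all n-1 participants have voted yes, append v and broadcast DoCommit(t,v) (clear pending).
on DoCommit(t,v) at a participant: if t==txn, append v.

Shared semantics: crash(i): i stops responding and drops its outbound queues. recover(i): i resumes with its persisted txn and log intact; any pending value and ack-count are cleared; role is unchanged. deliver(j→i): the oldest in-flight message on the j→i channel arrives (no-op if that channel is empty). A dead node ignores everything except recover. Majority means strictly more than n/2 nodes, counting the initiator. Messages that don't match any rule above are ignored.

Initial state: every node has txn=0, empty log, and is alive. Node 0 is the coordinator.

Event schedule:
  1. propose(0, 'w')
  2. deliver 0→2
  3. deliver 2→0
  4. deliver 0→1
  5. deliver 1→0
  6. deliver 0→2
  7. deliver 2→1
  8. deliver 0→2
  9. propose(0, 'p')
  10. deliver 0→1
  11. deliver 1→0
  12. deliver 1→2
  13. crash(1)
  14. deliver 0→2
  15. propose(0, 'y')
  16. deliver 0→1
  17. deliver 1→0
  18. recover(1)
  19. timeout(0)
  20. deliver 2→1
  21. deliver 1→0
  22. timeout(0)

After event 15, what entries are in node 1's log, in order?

w

after 1 — propose(0,'w'): n0:coor/t1/[-]
after 2 — deliver 0→2: n2:part/t1/[-]
after 3 — deliver 2→0: ·
after 4 — deliver 0→1: n1:part/t1/[-]
after 5 — deliver 1→0: n0:coor/t1/[w]
after 6 — deliver 0→2: n2:part/t1/[w]
after 7 — deliver 2→1: ·
after 8 — deliver 0→2: ·
after 9 — propose(0,'p'): n0:coor/t2/[w]
after 10 — deliver 0→1: n1:part/t1/[w]
after 11 — deliver 1→0: ·
after 12 — deliver 1→2: ·
after 13 — crash(1): n1:✗part/t1/[w]
after 14 — deliver 0→2: n2:part/t2/[w]
after 15 — propose(0,'y'): n0:coor/t3/[w]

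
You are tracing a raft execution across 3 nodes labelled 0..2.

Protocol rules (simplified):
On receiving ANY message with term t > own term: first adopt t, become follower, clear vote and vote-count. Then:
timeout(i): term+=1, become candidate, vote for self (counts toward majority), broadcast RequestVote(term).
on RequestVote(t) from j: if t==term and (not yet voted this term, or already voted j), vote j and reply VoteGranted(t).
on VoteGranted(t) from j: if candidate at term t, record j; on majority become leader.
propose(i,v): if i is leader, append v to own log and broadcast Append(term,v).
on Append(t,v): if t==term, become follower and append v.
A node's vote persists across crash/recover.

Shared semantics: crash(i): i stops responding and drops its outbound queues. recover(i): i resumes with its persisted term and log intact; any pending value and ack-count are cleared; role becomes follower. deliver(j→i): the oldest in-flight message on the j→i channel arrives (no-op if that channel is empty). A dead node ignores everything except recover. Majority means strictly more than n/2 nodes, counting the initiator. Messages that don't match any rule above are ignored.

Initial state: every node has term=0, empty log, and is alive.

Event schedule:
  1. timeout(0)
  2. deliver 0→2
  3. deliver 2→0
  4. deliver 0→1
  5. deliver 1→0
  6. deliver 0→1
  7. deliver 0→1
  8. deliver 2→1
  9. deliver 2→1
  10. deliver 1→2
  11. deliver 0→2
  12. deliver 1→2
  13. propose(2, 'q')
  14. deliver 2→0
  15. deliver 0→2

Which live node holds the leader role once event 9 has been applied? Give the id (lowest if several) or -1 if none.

e1 timeout(0): 0[cand,t=1,-]
e2 deliver 0→2: 2[foll,t=1,-]
e3 deliver 2→0: 0[lead,t=1,-]
e4 deliver 0→1: 1[foll,t=1,-]
e5 deliver 1→0: ·
e6 deliver 0→1: ·
e7 deliver 0→1: ·
e8 deliver 2→1: ·
e9 deliver 2→1: ·

0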